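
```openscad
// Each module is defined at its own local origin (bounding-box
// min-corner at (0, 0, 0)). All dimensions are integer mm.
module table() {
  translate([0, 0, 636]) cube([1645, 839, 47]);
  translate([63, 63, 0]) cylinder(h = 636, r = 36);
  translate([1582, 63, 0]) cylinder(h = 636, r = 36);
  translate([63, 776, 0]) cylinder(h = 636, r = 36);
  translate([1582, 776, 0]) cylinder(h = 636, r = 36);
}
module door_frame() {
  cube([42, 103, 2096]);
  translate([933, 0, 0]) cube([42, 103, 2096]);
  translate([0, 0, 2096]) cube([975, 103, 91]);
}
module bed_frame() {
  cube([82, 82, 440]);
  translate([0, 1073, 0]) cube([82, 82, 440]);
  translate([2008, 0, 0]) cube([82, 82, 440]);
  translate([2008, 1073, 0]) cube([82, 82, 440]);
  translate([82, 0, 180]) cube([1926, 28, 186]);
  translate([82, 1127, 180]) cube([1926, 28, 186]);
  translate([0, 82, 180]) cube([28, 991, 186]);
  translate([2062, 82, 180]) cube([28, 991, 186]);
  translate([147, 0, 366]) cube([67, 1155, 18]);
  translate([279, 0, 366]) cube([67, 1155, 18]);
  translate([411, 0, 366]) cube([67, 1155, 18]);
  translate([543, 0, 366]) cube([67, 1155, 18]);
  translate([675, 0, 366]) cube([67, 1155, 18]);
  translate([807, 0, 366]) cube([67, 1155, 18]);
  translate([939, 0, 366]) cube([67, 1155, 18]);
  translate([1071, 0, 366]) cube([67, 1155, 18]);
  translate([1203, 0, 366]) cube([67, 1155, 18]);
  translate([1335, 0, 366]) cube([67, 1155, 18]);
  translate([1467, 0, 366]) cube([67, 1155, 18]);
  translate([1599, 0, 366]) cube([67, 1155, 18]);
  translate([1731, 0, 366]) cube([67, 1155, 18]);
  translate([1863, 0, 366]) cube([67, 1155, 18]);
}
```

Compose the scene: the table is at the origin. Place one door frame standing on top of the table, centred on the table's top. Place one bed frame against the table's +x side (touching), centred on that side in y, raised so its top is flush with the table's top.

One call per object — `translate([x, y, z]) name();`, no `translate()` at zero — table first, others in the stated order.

table();
translate([335, 368, 683]) door_frame();
translate([1645, -158, 243]) bed_frame();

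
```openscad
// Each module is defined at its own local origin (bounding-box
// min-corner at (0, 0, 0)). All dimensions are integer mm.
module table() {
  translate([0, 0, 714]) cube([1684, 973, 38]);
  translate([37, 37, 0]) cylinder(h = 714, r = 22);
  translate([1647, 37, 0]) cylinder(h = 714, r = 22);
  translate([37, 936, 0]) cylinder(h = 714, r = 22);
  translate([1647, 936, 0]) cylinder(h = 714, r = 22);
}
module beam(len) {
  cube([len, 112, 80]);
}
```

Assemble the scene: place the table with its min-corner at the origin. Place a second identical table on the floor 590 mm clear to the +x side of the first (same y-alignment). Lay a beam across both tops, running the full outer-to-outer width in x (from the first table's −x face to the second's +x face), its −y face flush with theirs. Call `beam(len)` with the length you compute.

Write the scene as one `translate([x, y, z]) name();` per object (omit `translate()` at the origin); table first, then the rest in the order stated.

table();
translate([2274, 0, 0]) table();
translate([0, 0, 752]) beam(3958);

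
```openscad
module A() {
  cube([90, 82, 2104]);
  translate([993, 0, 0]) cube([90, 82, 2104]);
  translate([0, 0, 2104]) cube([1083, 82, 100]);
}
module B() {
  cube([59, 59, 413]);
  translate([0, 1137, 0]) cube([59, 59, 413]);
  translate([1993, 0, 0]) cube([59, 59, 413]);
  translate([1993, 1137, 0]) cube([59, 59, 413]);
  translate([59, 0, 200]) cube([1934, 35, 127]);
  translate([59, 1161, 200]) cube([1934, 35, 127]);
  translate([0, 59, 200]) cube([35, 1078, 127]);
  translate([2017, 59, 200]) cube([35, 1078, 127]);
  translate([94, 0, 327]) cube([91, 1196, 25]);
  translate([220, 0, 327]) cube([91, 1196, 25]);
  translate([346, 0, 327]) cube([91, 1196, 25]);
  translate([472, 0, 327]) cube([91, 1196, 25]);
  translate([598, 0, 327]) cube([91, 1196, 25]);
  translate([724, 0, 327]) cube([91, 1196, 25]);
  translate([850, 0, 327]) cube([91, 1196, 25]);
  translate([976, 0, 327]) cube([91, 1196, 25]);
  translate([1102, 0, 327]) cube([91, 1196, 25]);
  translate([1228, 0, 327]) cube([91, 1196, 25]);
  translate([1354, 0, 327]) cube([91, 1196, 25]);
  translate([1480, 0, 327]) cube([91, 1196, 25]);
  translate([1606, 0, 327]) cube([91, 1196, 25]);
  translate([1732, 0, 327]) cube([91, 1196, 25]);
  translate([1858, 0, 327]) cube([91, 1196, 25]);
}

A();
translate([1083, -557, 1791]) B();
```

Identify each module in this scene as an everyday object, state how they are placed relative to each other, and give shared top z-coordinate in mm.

Both tops at z = 2204 mm.

A is a door frame. B is a bed frame. The bed frame is beside the door frame with their tops flush at z = 2204. The shared top z-coordinate is 2204 mm.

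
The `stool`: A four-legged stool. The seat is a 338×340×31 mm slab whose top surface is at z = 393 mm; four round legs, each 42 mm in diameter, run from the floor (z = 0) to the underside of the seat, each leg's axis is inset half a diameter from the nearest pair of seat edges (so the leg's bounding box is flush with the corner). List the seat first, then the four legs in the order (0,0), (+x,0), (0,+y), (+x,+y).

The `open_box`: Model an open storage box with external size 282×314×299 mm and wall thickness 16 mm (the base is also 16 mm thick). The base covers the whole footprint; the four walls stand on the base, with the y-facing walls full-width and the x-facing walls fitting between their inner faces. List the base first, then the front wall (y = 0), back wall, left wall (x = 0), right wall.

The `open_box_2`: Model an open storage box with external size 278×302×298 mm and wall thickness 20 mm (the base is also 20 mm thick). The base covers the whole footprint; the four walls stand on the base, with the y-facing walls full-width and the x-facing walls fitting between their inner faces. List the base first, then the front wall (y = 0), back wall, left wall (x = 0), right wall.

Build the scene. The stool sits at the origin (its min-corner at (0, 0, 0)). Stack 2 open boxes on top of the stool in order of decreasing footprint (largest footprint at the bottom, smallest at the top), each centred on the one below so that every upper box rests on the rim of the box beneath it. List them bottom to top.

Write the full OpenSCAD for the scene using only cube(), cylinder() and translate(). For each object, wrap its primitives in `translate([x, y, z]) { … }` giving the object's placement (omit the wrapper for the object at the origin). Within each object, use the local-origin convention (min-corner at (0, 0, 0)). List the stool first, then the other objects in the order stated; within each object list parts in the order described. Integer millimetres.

translate([0, 0, 362]) cube([338, 340, 31]);
translate([21, 21, 0]) cylinder(h = 362, r = 21);
translate([317, 21, 0]) cylinder(h = 362, r = 21);
translate([21, 319, 0]) cylinder(h = 362, r = 21);
translate([317, 319, 0]) cylinder(h = 362, r = 21);
translate([28, 13, 393]) {
  cube([282, 314, 16]);
  translate([0, 0, 16]) cube([282, 16, 283]);
  translate([0, 298, 16]) cube([282, 16, 283]);
  translate([0, 16, 16]) cube([16, 282, 283]);
  translate([266, 16, 16]) cube([16, 282, 283]);
}
translate([30, 19, 692]) {
  cube([278, 302, 20]);
  translate([0, 0, 20]) cube([278, 20, 278]);
  translate([0, 282, 20]) cube([278, 20, 278]);
  translate([0, 20, 20]) cube([20, 262, 278]);
  translate([258, 20, 20]) cube([20, 262, 278]);
}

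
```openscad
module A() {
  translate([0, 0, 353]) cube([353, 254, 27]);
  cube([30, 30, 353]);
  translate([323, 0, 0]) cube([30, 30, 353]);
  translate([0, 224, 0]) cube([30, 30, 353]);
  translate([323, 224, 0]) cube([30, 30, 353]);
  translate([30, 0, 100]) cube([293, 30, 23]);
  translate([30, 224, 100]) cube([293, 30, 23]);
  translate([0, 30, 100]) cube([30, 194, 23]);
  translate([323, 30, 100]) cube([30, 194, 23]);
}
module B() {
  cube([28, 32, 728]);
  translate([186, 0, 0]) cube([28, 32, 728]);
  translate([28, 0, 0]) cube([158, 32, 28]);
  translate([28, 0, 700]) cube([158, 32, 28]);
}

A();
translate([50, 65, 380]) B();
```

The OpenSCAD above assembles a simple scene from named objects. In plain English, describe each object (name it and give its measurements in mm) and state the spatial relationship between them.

A is a simple wooden stool: a rectangular seat 353 mm (x) by 254 mm (y), 27 mm thick, top face at z = 380 mm, on four square legs, each 30×30 mm in cross-section. The legs rest on z = 0, each flush with a corner of the seat. Four stretchers, 30 mm wide and 23 mm tall, connect adjacent legs with their undersides at z = 100 mm, each running between the inner faces of the legs it joins and aligned with the legs' outer faces on the other axis.

B is a picture frame with a 158×672 mm rectangular opening (x by z) and a uniform 28 mm border on every side. Frame depth is 32 mm along y. It is built from two vertical stiles running the full outside height and two horizontal rails spanning the gap between the stiles.

The picture frame is on top of the stool.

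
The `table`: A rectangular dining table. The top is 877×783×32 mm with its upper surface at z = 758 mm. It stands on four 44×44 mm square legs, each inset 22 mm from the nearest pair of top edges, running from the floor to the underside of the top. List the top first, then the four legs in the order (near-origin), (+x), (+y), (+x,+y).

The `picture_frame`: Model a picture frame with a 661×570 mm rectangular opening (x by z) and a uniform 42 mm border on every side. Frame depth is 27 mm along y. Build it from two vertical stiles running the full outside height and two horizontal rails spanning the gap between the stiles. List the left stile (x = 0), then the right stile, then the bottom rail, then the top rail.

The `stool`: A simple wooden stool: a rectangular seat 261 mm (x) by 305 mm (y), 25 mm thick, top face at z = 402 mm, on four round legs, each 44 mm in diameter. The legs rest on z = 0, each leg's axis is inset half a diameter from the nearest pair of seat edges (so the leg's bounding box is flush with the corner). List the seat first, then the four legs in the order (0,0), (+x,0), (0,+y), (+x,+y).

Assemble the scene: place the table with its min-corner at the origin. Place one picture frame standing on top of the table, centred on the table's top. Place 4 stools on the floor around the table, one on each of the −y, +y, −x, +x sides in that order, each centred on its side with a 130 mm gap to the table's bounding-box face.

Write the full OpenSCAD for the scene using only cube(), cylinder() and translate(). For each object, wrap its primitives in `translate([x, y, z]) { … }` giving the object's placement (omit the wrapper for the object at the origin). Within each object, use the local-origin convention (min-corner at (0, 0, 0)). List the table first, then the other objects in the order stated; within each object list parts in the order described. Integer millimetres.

translate([0, 0, 726]) cube([877, 783, 32]);
translate([22, 22, 0]) cube([44, 44, 726]);
translate([811, 22, 0]) cube([44, 44, 726]);
translate([22, 717, 0]) cube([44, 44, 726]);
translate([811, 717, 0]) cube([44, 44, 726]);
translate([66, 378, 758]) {
  cube([42, 27, 654]);
  translate([703, 0, 0]) cube([42, 27, 654]);
  translate([42, 0, 0]) cube([661, 27, 42]);
  translate([42, 0, 612]) cube([661, 27, 42]);
}
translate([308, -435, 0]) {
  translate([0, 0, 377]) cube([261, 305, 25]);
  translate([22, 22, 0]) cylinder(h = 377, r = 22);
  translate([239, 22, 0]) cylinder(h = 377, r = 22);
  translate([22, 283, 0]) cylinder(h = 377, r = 22);
  translate([239, 283, 0]) cylinder(h = 377, r = 22);
}
translate([308, 913, 0]) {
  translate([0, 0, 377]) cube([261, 305, 25]);
  translate([22, 22, 0]) cylinder(h = 377, r = 22);
  translate([239, 22, 0]) cylinder(h = 377, r = 22);
  translate([22, 283, 0]) cylinder(h = 377, r = 22);
  translate([239, 283, 0]) cylinder(h = 377, r = 22);
}
translate([-391, 239, 0]) {
  translate([0, 0, 377]) cube([261, 305, 25]);
  translate([22, 22, 0]) cylinder(h = 377, r = 22);
  translate([239, 22, 0]) cylinder(h = 377, r = 22);
  translate([22, 283, 0]) cylinder(h = 377, r = 22);
  translate([239, 283, 0]) cylinder(h = 377, r = 22);
}
translate([1007, 239, 0]) {
  translate([0, 0, 377]) cube([261, 305, 25]);
  translate([22, 22, 0]) cylinder(h = 377, r = 22);
  translate([239, 22, 0]) cylinder(h = 377, r = 22);
  translate([22, 283, 0]) cylinder(h = 377, r = 22);
  translate([239, 283, 0]) cylinder(h = 377, r = 22);
}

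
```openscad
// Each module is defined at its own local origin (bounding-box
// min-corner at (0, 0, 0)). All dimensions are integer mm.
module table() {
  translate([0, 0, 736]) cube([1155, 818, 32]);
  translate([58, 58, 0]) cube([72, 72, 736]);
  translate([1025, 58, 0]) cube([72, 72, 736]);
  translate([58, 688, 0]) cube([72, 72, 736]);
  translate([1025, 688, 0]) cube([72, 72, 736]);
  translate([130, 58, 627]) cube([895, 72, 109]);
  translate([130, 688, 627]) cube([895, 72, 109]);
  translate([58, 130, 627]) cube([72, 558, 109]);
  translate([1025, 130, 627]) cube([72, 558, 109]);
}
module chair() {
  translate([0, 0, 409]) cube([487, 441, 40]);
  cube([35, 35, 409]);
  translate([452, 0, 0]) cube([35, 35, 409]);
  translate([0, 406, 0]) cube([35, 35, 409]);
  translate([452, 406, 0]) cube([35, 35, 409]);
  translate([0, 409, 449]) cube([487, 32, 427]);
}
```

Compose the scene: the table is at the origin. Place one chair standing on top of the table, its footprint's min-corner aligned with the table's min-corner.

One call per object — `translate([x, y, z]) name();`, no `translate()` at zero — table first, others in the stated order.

table();
translate([0, 0, 768]) chair();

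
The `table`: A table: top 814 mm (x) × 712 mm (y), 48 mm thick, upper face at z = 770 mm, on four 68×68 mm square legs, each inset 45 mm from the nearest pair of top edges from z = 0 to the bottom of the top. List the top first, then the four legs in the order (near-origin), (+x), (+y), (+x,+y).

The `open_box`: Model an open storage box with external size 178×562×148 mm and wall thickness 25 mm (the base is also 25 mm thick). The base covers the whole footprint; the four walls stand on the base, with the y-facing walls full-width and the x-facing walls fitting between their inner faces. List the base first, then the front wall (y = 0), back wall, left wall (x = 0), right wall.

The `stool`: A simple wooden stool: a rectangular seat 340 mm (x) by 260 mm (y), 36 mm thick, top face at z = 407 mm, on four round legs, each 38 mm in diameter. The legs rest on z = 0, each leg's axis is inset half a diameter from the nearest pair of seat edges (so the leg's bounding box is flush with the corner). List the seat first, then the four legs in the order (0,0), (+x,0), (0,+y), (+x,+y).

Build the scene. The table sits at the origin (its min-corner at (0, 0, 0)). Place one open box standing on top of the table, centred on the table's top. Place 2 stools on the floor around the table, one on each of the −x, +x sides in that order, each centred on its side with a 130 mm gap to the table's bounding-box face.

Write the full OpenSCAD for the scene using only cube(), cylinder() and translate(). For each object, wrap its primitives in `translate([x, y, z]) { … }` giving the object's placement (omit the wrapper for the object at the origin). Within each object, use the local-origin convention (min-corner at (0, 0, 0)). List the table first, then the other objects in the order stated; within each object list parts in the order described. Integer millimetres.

translate([0, 0, 722]) cube([814, 712, 48]);
translate([45, 45, 0]) cube([68, 68, 722]);
translate([701, 45, 0]) cube([68, 68, 722]);
translate([45, 599, 0]) cube([68, 68, 722]);
translate([701, 599, 0]) cube([68, 68, 722]);
translate([318, 75, 770]) {
  cube([178, 562, 25]);
  translate([0, 0, 25]) cube([178, 25, 123]);
  translate([0, 537, 25]) cube([178, 25, 123]);
  translate([0, 25, 25]) cube([25, 512, 123]);
  translate([153, 25, 25]) cube([25, 512, 123]);
}
translate([-470, 226, 0]) {
  translate([0, 0, 371]) cube([340, 260, 36]);
  translate([19, 19, 0]) cylinder(h = 371, r = 19);
  translate([321, 19, 0]) cylinder(h = 371, r = 19);
  translate([19, 241, 0]) cylinder(h = 371, r = 19);
  translate([321, 241, 0]) cylinder(h = 371, r = 19);
}
translate([944, 226, 0]) {
  translate([0, 0, 371]) cube([340, 260, 36]);
  translate([19, 19, 0]) cylinder(h = 371, r = 19);
  translate([321, 19, 0]) cylinder(h = 371, r = 19);
  translate([19, 241, 0]) cylinder(h = 371, r = 19);
  translate([321, 241, 0]) cylinder(h = 371, r = 19);
}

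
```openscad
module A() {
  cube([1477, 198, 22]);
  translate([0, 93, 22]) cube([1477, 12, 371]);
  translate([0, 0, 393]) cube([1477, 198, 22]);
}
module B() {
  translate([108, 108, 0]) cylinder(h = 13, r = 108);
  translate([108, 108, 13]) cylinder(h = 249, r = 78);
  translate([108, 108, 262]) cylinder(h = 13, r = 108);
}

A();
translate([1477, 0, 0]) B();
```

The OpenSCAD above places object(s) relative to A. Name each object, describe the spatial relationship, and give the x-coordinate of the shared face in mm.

A is an I-beam. B is a spool. The spool is against the I-beam's +x side, with their −y faces flush. The x-coordinate of the shared face is 1477 mm.

The I-beam's +x face and the spool's −x face are both at x = 1477 mm.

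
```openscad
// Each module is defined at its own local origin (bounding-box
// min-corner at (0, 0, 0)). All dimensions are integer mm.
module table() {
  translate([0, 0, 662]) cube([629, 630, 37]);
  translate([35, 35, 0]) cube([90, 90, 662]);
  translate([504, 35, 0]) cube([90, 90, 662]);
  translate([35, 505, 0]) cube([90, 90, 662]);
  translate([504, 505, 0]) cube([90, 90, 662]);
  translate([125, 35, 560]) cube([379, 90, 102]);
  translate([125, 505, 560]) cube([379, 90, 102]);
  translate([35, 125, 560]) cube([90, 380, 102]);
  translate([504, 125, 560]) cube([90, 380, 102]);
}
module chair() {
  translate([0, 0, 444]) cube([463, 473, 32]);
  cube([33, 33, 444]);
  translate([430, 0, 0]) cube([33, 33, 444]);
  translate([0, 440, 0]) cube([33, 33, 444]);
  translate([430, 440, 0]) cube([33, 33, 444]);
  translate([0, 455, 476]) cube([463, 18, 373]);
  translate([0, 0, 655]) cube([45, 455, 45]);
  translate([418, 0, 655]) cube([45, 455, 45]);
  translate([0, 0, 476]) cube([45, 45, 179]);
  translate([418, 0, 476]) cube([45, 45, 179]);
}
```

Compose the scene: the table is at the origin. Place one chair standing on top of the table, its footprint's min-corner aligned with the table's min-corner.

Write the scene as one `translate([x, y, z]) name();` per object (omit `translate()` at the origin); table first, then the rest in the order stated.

table();
translate([0, 0, 699]) chair();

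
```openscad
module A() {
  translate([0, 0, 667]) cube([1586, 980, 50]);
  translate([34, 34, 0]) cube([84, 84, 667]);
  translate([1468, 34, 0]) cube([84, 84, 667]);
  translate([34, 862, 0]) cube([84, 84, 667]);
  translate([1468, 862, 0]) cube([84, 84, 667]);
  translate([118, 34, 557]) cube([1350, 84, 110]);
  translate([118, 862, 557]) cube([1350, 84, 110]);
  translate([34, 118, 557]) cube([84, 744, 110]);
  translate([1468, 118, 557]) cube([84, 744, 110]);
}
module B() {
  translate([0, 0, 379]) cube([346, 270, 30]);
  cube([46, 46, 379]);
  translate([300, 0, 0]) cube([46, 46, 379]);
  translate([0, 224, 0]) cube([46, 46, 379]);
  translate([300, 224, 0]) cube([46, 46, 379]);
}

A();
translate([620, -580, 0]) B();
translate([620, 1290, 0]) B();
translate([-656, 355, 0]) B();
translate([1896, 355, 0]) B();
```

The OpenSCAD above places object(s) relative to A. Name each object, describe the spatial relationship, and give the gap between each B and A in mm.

A is a table. B is a stool. Four stools sit around the table at the −y, +y, −x, +x sides. The gap between each stool and the table is 310 mm.

Each stool's nearest face is 310 mm from the table's bounding box.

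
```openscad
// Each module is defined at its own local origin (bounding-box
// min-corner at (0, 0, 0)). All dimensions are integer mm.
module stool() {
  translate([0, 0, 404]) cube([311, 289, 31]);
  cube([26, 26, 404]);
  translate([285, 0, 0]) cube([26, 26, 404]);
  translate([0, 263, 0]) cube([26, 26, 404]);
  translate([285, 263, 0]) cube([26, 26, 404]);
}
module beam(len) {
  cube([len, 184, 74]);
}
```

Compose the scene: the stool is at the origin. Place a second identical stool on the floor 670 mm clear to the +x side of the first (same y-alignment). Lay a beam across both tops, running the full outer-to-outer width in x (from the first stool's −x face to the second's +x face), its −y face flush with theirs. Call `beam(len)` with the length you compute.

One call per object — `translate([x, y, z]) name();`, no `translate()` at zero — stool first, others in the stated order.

stool();
translate([981, 0, 0]) stool();
translate([0, 0, 435]) beam(1292);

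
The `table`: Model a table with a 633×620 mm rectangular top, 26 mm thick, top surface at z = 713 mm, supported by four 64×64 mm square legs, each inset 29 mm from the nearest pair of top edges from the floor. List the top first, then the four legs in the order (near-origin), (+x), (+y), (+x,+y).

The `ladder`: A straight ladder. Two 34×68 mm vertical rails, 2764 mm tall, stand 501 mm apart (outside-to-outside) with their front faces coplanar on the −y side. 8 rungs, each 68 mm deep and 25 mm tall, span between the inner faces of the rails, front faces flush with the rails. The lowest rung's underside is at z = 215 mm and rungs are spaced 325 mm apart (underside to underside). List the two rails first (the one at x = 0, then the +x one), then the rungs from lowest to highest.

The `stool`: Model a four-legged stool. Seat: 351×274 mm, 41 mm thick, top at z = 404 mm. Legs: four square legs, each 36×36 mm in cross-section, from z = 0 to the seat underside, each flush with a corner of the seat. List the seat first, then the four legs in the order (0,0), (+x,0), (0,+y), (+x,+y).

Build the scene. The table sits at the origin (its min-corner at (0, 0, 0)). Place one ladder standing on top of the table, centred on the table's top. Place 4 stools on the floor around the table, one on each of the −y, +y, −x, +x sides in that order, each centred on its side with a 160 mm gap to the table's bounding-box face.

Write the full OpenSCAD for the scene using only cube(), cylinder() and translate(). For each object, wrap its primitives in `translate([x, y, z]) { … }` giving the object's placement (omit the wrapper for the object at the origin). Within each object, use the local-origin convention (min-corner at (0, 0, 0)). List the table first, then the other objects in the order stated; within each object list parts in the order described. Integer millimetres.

translate([0, 0, 687]) cube([633, 620, 26]);
translate([29, 29, 0]) cube([64, 64, 687]);
translate([540, 29, 0]) cube([64, 64, 687]);
translate([29, 527, 0]) cube([64, 64, 687]);
translate([540, 527, 0]) cube([64, 64, 687]);
translate([66, 276, 713]) {
  cube([34, 68, 2764]);
  translate([467, 0, 0]) cube([34, 68, 2764]);
  translate([34, 0, 215]) cube([433, 68, 25]);
  translate([34, 0, 540]) cube([433, 68, 25]);
  translate([34, 0, 865]) cube([433, 68, 25]);
  translate([34, 0, 1190]) cube([433, 68, 25]);
  translate([34, 0, 1515]) cube([433, 68, 25]);
  translate([34, 0, 1840]) cube([433, 68, 25]);
  translate([34, 0, 2165]) cube([433, 68, 25]);
  translate([34, 0, 2490]) cube([433, 68, 25]);
}
translate([141, -434, 0]) {
  translate([0, 0, 363]) cube([351, 274, 41]);
  cube([36, 36, 363]);
  translate([315, 0, 0]) cube([36, 36, 363]);
  translate([0, 238, 0]) cube([36, 36, 363]);
  translate([315, 238, 0]) cube([36, 36, 363]);
}
translate([141, 780, 0]) {
  translate([0, 0, 363]) cube([351, 274, 41]);
  cube([36, 36, 363]);
  translate([315, 0, 0]) cube([36, 36, 363]);
  translate([0, 238, 0]) cube([36, 36, 363]);
  translate([315, 238, 0]) cube([36, 36, 363]);
}
translate([-511, 173, 0]) {
  translate([0, 0, 363]) cube([351, 274, 41]);
  cube([36, 36, 363]);
  translate([315, 0, 0]) cube([36, 36, 363]);
  translate([0, 238, 0]) cube([36, 36, 363]);
  translate([315, 238, 0]) cube([36, 36, 363]);
}
translate([793, 173, 0]) {
  translate([0, 0, 363]) cube([351, 274, 41]);
  cube([36, 36, 363]);
  translate([315, 0, 0]) cube([36, 36, 363]);
  translate([0, 238, 0]) cube([36, 36, 363]);
  translate([315, 238, 0]) cube([36, 36, 363]);
}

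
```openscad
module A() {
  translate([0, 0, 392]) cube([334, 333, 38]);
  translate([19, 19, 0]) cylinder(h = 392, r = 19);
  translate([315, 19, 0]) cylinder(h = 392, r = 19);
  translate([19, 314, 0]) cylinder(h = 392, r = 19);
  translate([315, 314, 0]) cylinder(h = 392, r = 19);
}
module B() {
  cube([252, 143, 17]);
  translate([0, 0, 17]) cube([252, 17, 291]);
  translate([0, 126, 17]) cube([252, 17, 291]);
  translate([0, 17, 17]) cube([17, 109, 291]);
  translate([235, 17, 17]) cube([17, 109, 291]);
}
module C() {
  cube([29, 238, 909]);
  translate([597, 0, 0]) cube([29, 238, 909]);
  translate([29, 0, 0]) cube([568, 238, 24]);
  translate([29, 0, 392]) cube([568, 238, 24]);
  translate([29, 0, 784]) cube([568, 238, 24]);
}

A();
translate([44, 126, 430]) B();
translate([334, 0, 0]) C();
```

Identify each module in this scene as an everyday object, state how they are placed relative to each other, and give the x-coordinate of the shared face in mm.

A is a stool. B is an open box. C is a bookshelf. The open box is on top of the stool. The bookshelf is against the stool's +x side, with their −y faces flush. The x-coordinate of the shared face is 334 mm.

The stool's +x face and the bookshelf's −x face are both at x = 334 mm.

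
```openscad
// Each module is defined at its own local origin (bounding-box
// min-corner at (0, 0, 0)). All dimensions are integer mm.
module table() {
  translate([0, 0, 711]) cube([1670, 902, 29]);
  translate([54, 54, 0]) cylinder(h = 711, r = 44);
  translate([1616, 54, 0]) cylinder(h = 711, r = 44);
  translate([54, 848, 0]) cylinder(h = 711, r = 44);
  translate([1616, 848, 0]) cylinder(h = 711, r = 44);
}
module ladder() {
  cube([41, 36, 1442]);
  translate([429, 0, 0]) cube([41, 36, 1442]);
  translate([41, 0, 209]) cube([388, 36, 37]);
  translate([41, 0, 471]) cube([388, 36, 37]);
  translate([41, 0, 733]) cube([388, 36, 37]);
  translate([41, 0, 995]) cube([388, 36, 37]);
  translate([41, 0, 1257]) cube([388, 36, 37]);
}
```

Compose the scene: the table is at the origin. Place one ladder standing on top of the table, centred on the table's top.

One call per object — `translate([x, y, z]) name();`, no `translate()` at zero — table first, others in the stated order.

table();
translate([600, 433, 740]) ladder();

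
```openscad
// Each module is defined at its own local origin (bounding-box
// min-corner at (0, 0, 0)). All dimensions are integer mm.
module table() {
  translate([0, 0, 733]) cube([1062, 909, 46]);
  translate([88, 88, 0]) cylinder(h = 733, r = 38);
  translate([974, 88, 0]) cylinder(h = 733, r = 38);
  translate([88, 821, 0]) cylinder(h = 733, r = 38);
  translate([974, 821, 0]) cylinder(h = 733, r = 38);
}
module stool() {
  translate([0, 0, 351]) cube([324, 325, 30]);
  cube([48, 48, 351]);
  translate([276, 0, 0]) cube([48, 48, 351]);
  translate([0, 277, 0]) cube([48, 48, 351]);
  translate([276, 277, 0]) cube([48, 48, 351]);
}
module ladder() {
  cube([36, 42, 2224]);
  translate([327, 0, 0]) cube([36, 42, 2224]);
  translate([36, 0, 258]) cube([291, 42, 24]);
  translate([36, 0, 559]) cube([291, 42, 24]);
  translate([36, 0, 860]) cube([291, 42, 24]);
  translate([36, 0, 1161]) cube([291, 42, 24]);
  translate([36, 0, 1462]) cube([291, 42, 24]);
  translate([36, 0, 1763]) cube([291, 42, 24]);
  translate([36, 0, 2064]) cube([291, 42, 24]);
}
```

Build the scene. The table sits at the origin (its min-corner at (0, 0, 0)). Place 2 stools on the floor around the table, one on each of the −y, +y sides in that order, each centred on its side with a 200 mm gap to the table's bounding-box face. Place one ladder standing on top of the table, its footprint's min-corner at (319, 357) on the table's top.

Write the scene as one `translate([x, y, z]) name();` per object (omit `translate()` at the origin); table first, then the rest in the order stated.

table();
translate([369, -525, 0]) stool();
translate([369, 1109, 0]) stool();
translate([319, 357, 779]) ladder();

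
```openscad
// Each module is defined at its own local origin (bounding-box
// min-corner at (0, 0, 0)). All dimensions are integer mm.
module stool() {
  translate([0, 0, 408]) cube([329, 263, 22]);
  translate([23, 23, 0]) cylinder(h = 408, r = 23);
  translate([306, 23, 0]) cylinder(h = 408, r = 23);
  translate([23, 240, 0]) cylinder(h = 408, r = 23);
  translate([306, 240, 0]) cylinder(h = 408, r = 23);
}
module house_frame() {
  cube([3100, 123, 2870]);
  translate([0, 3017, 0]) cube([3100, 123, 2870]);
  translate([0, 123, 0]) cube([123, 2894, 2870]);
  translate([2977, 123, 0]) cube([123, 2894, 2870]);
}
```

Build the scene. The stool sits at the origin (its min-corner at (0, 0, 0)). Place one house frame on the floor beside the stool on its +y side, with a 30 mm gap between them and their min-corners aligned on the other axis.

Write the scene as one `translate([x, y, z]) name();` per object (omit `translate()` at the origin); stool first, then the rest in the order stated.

stool();
translate([0, 293, 0]) house_frame();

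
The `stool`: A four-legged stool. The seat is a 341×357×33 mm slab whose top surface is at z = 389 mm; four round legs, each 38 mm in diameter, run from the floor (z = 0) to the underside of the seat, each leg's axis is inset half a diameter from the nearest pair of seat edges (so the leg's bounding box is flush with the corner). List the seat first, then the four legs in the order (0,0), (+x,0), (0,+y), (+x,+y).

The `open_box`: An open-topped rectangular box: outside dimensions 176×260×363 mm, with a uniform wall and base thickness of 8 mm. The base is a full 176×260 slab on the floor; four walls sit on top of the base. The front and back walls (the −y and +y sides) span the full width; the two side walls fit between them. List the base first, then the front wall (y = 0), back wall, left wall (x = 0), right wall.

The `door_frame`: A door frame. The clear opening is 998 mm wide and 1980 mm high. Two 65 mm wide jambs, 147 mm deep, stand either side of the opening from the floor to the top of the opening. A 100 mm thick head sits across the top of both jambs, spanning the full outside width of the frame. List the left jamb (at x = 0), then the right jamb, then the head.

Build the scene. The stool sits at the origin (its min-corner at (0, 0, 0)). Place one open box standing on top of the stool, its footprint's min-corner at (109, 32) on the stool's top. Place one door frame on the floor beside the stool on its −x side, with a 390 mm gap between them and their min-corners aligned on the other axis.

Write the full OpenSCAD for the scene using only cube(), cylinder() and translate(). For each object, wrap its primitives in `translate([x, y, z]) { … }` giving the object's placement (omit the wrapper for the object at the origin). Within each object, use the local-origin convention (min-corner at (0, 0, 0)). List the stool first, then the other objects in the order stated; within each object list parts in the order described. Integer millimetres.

translate([0, 0, 356]) cube([341, 357, 33]);
translate([19, 19, 0]) cylinder(h = 356, r = 19);
translate([322, 19, 0]) cylinder(h = 356, r = 19);
translate([19, 338, 0]) cylinder(h = 356, r = 19);
translate([322, 338, 0]) cylinder(h = 356, r = 19);
translate([109, 32, 389]) {
  cube([176, 260, 8]);
  translate([0, 0, 8]) cube([176, 8, 355]);
  translate([0, 252, 8]) cube([176, 8, 355]);
  translate([0, 8, 8]) cube([8, 244, 355]);
  translate([168, 8, 8]) cube([8, 244, 355]);
}
translate([-1518, 0, 0]) {
  cube([65, 147, 1980]);
  translate([1063, 0, 0]) cube([65, 147, 1980]);
  translate([0, 0, 1980]) cube([1128, 147, 100]);
}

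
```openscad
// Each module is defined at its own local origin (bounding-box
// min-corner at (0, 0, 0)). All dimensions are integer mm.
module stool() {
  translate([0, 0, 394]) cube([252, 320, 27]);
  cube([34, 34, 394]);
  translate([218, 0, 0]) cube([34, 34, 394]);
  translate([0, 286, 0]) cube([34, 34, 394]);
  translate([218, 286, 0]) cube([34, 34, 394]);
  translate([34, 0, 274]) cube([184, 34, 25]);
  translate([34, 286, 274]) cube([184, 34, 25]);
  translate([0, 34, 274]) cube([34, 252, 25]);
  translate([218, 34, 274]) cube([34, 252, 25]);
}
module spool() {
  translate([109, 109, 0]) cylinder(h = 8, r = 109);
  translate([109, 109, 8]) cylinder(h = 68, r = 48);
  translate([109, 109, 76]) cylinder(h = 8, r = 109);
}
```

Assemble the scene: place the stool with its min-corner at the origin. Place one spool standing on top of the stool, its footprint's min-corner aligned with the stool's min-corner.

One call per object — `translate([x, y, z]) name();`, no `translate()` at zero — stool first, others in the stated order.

stool();
translate([0, 0, 421]) spool();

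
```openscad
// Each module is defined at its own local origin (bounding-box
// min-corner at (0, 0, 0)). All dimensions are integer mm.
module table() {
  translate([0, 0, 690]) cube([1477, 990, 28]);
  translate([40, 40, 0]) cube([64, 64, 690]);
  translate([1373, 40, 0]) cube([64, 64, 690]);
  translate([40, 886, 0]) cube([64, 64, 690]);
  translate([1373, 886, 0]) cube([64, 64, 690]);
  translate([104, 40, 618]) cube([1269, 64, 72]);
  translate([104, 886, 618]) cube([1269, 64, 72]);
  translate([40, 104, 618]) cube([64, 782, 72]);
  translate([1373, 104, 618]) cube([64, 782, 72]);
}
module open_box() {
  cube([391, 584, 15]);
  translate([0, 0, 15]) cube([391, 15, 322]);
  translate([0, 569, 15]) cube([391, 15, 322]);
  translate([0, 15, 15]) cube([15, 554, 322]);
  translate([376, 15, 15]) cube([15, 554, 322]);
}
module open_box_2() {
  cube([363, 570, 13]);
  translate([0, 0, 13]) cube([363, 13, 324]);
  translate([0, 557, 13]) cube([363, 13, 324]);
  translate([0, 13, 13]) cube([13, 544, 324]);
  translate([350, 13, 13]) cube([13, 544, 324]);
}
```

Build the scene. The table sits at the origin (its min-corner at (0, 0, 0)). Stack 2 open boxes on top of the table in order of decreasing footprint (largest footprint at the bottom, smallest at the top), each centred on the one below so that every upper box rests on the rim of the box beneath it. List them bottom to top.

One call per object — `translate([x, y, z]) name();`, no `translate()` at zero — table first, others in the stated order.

table();
translate([543, 203, 718]) open_box();
translate([557, 210, 1055]) open_box_2();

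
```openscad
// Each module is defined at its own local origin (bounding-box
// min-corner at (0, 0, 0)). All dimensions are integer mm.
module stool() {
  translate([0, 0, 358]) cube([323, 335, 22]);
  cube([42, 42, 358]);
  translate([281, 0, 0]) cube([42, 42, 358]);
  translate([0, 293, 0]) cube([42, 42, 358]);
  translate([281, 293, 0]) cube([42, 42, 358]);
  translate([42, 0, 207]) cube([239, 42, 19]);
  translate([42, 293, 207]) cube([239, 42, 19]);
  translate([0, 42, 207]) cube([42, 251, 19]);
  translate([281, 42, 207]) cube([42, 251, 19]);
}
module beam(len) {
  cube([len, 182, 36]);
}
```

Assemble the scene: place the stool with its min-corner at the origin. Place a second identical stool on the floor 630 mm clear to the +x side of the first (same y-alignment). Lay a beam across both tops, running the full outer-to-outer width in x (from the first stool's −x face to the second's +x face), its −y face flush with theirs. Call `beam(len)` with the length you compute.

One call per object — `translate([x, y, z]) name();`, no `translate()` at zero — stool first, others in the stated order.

stool();
translate([953, 0, 0]) stool();
translate([0, 0, 380]) beam(1276);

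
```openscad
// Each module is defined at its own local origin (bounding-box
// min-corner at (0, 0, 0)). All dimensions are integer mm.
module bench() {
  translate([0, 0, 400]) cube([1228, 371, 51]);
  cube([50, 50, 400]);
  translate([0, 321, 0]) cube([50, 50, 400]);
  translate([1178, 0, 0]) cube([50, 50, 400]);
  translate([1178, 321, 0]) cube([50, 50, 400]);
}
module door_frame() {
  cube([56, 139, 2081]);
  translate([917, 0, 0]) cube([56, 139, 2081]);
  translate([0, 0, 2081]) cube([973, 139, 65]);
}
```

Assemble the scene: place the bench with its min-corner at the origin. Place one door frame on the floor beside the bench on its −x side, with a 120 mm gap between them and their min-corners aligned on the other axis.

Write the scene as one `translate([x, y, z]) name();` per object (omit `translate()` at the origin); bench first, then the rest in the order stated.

bench();
translate([-1093, 0, 0]) door_frame();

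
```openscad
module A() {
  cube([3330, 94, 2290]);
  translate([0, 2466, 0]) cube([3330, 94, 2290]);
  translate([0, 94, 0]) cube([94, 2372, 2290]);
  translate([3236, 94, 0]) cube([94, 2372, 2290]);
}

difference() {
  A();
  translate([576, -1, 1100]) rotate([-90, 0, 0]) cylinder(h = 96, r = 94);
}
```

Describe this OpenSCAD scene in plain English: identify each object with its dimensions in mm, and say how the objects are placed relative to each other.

A is a box-shaped house frame (walls only): outside footprint 3330×2560 mm, wall height 2290 mm, wall thickness 94 mm. The two y-facing walls run the full x-width; the two x-facing walls fit between the inner faces of the y-facing walls.

The house frame has a circular hole of radius 94 mm through its front wall, centred at (x = 576, z = 1100).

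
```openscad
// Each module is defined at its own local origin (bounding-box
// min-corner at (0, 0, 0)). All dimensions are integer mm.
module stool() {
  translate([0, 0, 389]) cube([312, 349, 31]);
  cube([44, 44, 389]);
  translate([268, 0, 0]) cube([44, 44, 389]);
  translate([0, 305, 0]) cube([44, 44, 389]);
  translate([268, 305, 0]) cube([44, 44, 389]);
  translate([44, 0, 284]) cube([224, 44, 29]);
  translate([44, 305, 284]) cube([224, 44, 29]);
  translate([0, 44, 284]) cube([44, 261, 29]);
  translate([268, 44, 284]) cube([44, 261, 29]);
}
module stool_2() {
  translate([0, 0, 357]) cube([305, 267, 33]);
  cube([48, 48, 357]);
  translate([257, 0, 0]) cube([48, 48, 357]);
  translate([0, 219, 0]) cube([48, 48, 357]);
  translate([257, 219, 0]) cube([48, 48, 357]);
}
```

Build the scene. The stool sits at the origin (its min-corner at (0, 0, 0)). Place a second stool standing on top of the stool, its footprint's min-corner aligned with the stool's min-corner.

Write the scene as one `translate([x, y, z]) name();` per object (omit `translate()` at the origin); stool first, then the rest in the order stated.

stool();
translate([0, 0, 420]) stool_2();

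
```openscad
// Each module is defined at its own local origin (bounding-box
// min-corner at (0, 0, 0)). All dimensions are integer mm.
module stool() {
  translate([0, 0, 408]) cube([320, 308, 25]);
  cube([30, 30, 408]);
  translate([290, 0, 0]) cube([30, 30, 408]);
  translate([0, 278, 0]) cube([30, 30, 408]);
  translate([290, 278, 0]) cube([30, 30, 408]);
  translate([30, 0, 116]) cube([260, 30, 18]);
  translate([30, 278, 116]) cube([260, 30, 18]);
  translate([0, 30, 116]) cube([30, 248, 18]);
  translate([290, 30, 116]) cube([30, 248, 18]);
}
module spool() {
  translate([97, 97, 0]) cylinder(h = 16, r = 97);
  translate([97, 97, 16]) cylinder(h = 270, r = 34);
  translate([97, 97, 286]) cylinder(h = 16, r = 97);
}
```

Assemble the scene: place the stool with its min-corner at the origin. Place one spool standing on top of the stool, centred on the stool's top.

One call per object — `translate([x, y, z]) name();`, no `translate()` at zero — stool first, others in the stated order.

stool();
translate([63, 57, 433]) spool();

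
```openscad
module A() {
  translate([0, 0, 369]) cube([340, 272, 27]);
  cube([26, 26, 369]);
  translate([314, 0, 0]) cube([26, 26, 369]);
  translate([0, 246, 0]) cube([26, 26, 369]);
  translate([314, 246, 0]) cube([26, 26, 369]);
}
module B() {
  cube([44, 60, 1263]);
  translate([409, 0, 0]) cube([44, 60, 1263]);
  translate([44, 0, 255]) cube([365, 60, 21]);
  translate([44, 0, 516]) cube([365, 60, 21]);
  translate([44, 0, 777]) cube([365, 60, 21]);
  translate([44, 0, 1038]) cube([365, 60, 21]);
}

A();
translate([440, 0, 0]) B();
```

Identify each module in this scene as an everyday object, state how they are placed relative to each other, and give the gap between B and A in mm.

The ladder's nearest face is 100 mm from the stool's +x face.

A is a stool. B is a ladder. The ladder is on the floor beside the stool on its +x side. The gap between the ladder and the stool is 100 mm.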